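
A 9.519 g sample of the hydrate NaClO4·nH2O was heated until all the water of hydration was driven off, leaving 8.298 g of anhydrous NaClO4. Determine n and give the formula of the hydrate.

Mass of water lost = 9.519 − 8.298 = 1.221 g → 1.221 / 18.02 = 0.06776 mol H2O
Molar mass of NaClO4 = 122.44 g/mol → mol NaClO4 = 8.298 / 122.44 = 0.06777
n = 0.06776 / 0.06777 = 1.00 ≈ 1 → NaClO4·H2O

NaClO4·H2O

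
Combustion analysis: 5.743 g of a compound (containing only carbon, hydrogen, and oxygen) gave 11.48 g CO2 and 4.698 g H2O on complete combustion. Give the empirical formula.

C2H4O

mol C = 11.48 / 44.01 = 0.2608; mass C = 0.2608 × 12.01 = 3.133 g
mol H = 2 × (4.698 / 18.02) = 0.5214; mass H = 0.5214 × 1.008 = 0.5256 g
mass O = 5.743 − (3.658) = 2.085 g → mol O = 0.1303
Smallest is O at 0.1303 mol; normalising gives C 2.002, H 4.002, O 1.000
≈ 2:4:1 → C2H4O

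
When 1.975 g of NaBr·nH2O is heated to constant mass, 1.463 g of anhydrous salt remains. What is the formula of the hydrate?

NaBr·2H2O

Mass of water lost = 1.975 − 1.463 = 0.512 g → 0.512 / 18.02 = 0.02841 mol H2O
Molar mass of NaBr = 102.89 g/mol → mol NaBr = 1.463 / 102.89 = 0.01422
n = 0.02841 / 0.01422 = 2.00 ≈ 2 → NaBr·2H2O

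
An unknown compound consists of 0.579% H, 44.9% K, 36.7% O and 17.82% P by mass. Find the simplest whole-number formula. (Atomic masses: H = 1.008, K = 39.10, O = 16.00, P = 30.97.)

Assume 100 g: 0.579 g H, 44.9 g K, 36.7 g O, 17.82 g P.
n(H) = 0.579/1.008 = 0.5744, n(K) = 44.9/39.10 = 1.148, n(O) = 36.7/16.00 = 2.294, n(P) = 17.82/30.97 = 0.5754
Ratios (÷ 0.5744): H 1.000, K 1.999, O 3.993, P 1.002
≈ 1:2:4:1 → HK2O4P

HK2O4P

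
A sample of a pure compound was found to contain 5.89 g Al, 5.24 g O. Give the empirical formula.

Al2O3

n(Al) = 5.89/26.98 = 0.2183, n(O) = 5.24/16.00 = 0.3275
Smallest is Al at 0.2183 mol; normalising gives Al 1.000, O 1.500
×2: Al 2.00, O 3.00 → Al2O3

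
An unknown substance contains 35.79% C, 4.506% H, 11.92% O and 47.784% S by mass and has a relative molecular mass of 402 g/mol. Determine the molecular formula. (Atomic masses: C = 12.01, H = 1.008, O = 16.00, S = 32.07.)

Assume 100 g: 35.79 g C, 4.506 g H, 11.92 g O, 47.784 g S.
n(C) = 35.79/12.01 = 2.98, n(H) = 4.506/1.008 = 4.47, n(O) = 11.92/16.00 = 0.745, n(S) = 47.784/32.07 = 1.49
Ratios (÷ 0.745): C 4.000, H 6.000, O 1.000, S 2.000
Ratio ≈ 4:6:1:2, so the empirical formula is C4H6OS2
Empirical-formula mass = 134.23 g/mol
n = 402 / 134.23 = 2.99 ≈ 3
Molecular formula = (C4H6OS2)×3 = C12H18O3S6

C12H18O3S6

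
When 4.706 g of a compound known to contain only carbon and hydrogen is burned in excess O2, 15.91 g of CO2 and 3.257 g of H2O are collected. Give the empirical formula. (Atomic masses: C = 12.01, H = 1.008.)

mol C = 15.91 / 44.01 = 0.3615; mass C = 0.3615 × 12.01 = 4.342 g
mol H = 2 × (3.257 / 18.02) = 0.3615; mass H = 0.3615 × 1.008 = 0.3644 g
Smallest is H at 0.3615 mol; normalising gives C 1.000, H 1.000
≈ 1:1 → CH

CH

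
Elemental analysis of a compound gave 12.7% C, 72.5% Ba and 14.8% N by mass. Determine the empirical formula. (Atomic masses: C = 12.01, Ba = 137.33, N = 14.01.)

Assume 100 g: 12.7 g C, 72.5 g Ba, 14.8 g N.
C: 12.7 g ÷ 12.01 g/mol = 1.057 mol
Ba: 72.5 g ÷ 137.33 g/mol = 0.5279 mol
N: 14.8 g ÷ 14.01 g/mol = 1.056 mol
Ratios (÷ 0.5279): C 2.003, Ba 1.000, N 2.001
Ratio ≈ 2:1:2, so the empirical formula is C2BaN2

C2BaN2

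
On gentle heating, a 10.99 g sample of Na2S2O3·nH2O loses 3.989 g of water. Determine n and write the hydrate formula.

Na2S2O3·5H2O

Mass of anhydrous Na2S2O3 = 10.99 − 3.989 = 7.001 g
mol H2O = 3.989 / 18.02 = 0.2214
Molar mass of Na2S2O3 = 158.12 g/mol → mol Na2S2O3 = 7.001 / 158.12 = 0.04428
n = 0.2214 / 0.04428 = 5.00 ≈ 5 → Na2S2O3·5H2O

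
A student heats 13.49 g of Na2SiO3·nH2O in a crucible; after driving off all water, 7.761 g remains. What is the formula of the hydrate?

Mass of water lost = 13.49 − 7.761 = 5.729 g → 5.729 / 18.02 = 0.3179 mol H2O
Molar mass of Na2SiO3 = 122.07 g/mol → mol Na2SiO3 = 7.761 / 122.07 = 0.06358
n = 0.3179 / 0.06358 = 5.00 ≈ 5 → Na2SiO3·5H2O

Na2SiO3·5H2O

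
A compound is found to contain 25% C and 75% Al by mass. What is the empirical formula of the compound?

C3Al4

Assume 100 g: 25 g C, 75 g Al.
Moles — C: 25 / 12.01 = 2.082 mol; Al: 75 / 26.98 = 2.78 mol
Divide by the smallest (2.082 mol C): C 1.000, Al 1.335
×3: C 3.00, Al 4.01 → C3Al4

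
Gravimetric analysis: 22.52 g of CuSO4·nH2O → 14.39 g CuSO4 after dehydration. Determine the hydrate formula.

Mass of water lost = 22.52 − 14.39 = 8.13 g → 8.13 / 18.02 = 0.4512 mol H2O
Molar mass of CuSO4 = 159.62 g/mol → mol CuSO4 = 14.39 / 159.62 = 0.09015
n = 0.4512 / 0.09015 = 5.00 ≈ 5 → CuSO4·5H2O

CuSO4·5H2O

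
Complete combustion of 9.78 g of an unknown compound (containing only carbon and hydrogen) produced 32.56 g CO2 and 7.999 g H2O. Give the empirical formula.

mol C = 32.56 / 44.01 = 0.7398; mass C = 0.7398 × 12.01 = 8.885 g
mol H = 2 × (7.999 / 18.02) = 0.8878; mass H = 0.8878 × 1.008 = 0.8949 g
Smallest is C at 0.7398 mol; normalising gives C 1.000, H 1.200
×5: C 5.00, H 6.00 → C5H6

C5H6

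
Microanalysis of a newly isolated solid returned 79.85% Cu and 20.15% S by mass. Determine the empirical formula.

Cu2S

Assume 100 g: 79.85 g Cu, 20.15 g S.
Moles — Cu: 79.85 / 63.55 = 1.256 mol; S: 20.15 / 32.07 = 0.6283 mol
Divide by the smallest (0.6283 mol S): Cu 2.000, S 1.000
→ Cu2S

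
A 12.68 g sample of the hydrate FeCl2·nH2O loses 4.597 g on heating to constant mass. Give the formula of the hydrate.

Mass of anhydrous FeCl2 = 12.68 − 4.597 = 8.083 g
mol H2O = 4.597 / 18.02 = 0.2551
Molar mass of FeCl2 = 126.75 g/mol → mol FeCl2 = 8.083 / 126.75 = 0.06377
n = 0.2551 / 0.06377 = 4.00 ≈ 4 → FeCl2·4H2O

FeCl2·4H2O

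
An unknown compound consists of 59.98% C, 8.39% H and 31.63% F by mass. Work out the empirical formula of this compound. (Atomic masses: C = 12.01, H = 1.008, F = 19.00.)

C3H5F

Assume 100 g: 59.98 g C, 8.39 g H, 31.63 g F.
C: 59.98 g ÷ 12.01 g/mol = 4.994 mol
H: 8.39 g ÷ 1.008 g/mol = 8.323 mol
F: 31.63 g ÷ 19.00 g/mol = 1.665 mol
Ratios (÷ 1.665): C 3.000, H 5.000, F 1.000
≈ 3:5:1 → C3H5F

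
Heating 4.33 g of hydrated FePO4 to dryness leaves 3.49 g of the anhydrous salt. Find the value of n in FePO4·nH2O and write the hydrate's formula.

Mass of water lost = 4.33 − 3.49 = 0.84 g → 0.84 / 18.02 = 0.04661 mol H2O
Molar mass of FePO4 = 150.82 g/mol → mol FePO4 = 3.49 / 150.82 = 0.02314
n = 0.04661 / 0.02314 = 2.01 ≈ 2 → FePO4·2H2O

FePO4·2H2O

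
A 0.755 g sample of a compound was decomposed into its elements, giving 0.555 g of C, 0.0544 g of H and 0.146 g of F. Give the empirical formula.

n(C) = 0.555/12.01 = 0.04621, n(H) = 0.0544/1.008 = 0.05397, n(F) = 0.146/19.00 = 0.007684
Ratios (÷ 0.007684): C 6.014, H 7.023, F 1.000
Ratio ≈ 6:7:1, so the empirical formula is C6H7F

C6H7F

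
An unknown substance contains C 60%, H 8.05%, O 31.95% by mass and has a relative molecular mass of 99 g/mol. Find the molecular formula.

Assume 100 g: 60 g C, 8.05 g H, 31.95 g O.
n(C) = 60/12.01 = 4.996, n(H) = 8.05/1.008 = 7.986, n(O) = 31.95/16.00 = 1.997
Smallest is O at 1.997 mol; normalising gives C 2.502, H 3.999, O 1.000
×2: C 5.00, H 8.00, O 2.00 → C5H8O2
Empirical-formula mass = 100.11 g/mol
n = 99 / 100.11 = 0.99 ≈ 1
Molecular formula = empirical formula = C5H8O2

C5H8O2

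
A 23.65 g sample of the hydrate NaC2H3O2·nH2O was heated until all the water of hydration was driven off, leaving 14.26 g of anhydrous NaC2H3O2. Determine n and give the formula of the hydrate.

NaC2H3O2·3H2O

Mass of water lost = 23.65 − 14.26 = 9.39 g → 9.39 / 18.02 = 0.5211 mol H2O
Molar mass of NaC2H3O2 = 82.03 g/mol → mol NaC2H3O2 = 14.26 / 82.03 = 0.1738
n = 0.5211 / 0.1738 = 3.00 ≈ 3 → NaC2H3O2·3H2O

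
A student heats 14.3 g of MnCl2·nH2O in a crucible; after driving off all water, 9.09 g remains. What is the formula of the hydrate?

Mass of water lost = 14.3 − 9.09 = 5.21 g → 5.21 / 18.02 = 0.2891 mol H2O
Molar mass of MnCl2 = 125.84 g/mol → mol MnCl2 = 9.09 / 125.84 = 0.07223
n = 0.2891 / 0.07223 = 4.00 ≈ 4 → MnCl2·4H2O

MnCl2·4H2O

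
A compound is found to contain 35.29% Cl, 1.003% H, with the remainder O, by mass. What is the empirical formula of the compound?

ClHO4

Assume 100 g: 35.29 g Cl, 1.003 g H, 63.707 g O.
Cl: 35.29 g ÷ 35.45 g/mol = 0.9955 mol
H: 1.003 g ÷ 1.008 g/mol = 0.995 mol
O: 63.707 g ÷ 16.00 g/mol = 3.982 mol
Smallest is H at 0.995 mol; normalising gives Cl 1.000, H 1.000, O 4.002
≈ 1:1:4 → ClHO4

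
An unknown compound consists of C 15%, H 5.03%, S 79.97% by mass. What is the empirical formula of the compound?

CH4S2

Assume 100 g: 15 g C, 5.03 g H, 79.97 g S.
Moles — C: 15 / 12.01 = 1.249 mol; H: 5.03 / 1.008 = 4.99 mol; S: 79.97 / 32.07 = 2.494 mol
Divide by the smallest (1.249 mol C): C 1.000, H 3.995, S 1.997
Ratio ≈ 1:4:2, so the empirical formula is CH4S2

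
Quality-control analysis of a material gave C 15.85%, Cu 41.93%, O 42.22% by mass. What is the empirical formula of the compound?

C2CuO4

Assume 100 g: 15.85 g C, 41.93 g Cu, 42.22 g O.
C: 15.85 g ÷ 12.01 g/mol = 1.32 mol
Cu: 41.93 g ÷ 63.55 g/mol = 0.6598 mol
O: 42.22 g ÷ 16.00 g/mol = 2.639 mol
Divide by the smallest (0.6598 mol Cu): C 2.000, Cu 1.000, O 3.999
≈ 2:1:4 → C2CuO4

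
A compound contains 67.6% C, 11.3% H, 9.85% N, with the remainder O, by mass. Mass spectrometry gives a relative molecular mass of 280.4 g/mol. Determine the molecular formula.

Assume 100 g: 67.6 g C, 11.3 g H, 9.85 g N, 11.25 g O.
n(C) = 67.6/12.01 = 5.629, n(H) = 11.3/1.008 = 11.21, n(N) = 9.85/14.01 = 0.7031, n(O) = 11.25/16.00 = 0.7031
Divide by the smallest (0.7031 mol N): C 8.006, H 15.945, N 1.000, O 1.000
≈ 8:16:1:1 → C8H16NO
Empirical-formula mass = 142.22 g/mol
n = 280.4 / 142.22 = 1.97 ≈ 2
Molecular formula = (C8H16NO)×2 = C16H32N2O2

C16H32N2O2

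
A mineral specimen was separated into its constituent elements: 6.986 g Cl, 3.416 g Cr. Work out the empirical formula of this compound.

n(Cl) = 6.986/35.45 = 0.1971, n(Cr) = 3.416/52.00 = 0.06569
Ratios (÷ 0.06569): Cl 3.000, Cr 1.000
Ratio ≈ 3:1, so the empirical formula is Cl3Cr

Cl3Cr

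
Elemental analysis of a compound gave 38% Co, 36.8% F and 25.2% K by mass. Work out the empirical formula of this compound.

Assume 100 g: 38 g Co, 36.8 g F, 25.2 g K.
n(Co) = 38/58.93 = 0.6448, n(F) = 36.8/19.00 = 1.937, n(K) = 25.2/39.10 = 0.6445
Ratios (÷ 0.6445): Co 1.001, F 3.005, K 1.000
≈ 1:3:1 → CoF3K

CoF3K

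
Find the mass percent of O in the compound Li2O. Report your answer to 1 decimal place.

53.5%

Molar mass = 2(6.94) + 1(16.00) = 29.880 g/mol
Mass of O per mole = 1 × 16.00 = 16.000 g
% O = 16.000 / 29.880 × 100 = 53.5%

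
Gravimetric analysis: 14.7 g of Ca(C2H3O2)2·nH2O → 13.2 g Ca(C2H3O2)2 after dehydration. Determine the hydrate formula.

Ca(C2H3O2)2·H2O

Mass of water lost = 14.7 − 13.2 = 1.5 g → 1.5 / 18.02 = 0.08324 mol H2O
Molar mass of Ca(C2H3O2)2 = 158.17 g/mol → mol Ca(C2H3O2)2 = 13.2 / 158.17 = 0.08346
n = 0.08324 / 0.08346 = 1.00 ≈ 1 → Ca(C2H3O2)2·H2O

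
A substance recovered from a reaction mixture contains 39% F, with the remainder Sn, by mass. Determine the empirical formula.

F4Sn

Assume 100 g: 39 g F, 61 g Sn.
n(F) = 39/19.00 = 2.053, n(Sn) = 61/118.71 = 0.5139
Smallest is Sn at 0.5139 mol; normalising gives F 3.995, Sn 1.000
≈ 4:1 → F4Sn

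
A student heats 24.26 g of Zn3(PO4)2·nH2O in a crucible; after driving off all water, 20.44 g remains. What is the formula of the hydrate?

Zn3(PO4)2·4H2O

Mass of water lost = 24.26 − 20.44 = 3.82 g → 3.82 / 18.02 = 0.212 mol H2O
Molar mass of Zn3(PO4)2 = 386.08 g/mol → mol Zn3(PO4)2 = 20.44 / 386.08 = 0.05294
n = 0.212 / 0.05294 = 4.00 ≈ 4 → Zn3(PO4)2·4H2O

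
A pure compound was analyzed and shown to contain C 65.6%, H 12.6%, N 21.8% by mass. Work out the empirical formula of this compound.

C7H16N2

Assume 100 g: 65.6 g C, 12.6 g H, 21.8 g N.
Moles — C: 65.6 / 12.01 = 5.462 mol; H: 12.6 / 1.008 = 12.5 mol; N: 21.8 / 14.01 = 1.556 mol
Divide by the smallest (1.556 mol N): C 3.510, H 8.033, N 1.000
Scaling by 2: C 7.02, H 16.07, N 2.00 → C7H16N2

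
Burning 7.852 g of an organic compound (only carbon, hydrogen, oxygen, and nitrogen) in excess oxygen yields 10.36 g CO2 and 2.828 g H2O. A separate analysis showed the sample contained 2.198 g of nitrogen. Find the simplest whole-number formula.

mol C = 10.36 / 44.01 = 0.2354; mass C = 0.2354 × 12.01 = 2.827 g
mol H = 2 × (2.828 / 18.02) = 0.3139; mass H = 0.3139 × 1.008 = 0.3164 g
mol N = 2.198 / 14.01 = 0.1569
mass O = 7.852 − (5.342) = 2.510 g → mol O = 0.1569
Ratios (÷ 0.1569): C 1.500, H 2.001, N 1.000, O 1.000
Scaling by 2: C 3.00, H 4.00, N 2.00, O 2.00 → C3H4N2O2

C3H4N2O2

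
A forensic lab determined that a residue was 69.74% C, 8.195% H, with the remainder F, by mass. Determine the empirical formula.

C5H7F

Assume 100 g: 69.74 g C, 8.195 g H, 22.065 g F.
Moles — C: 69.74 / 12.01 = 5.807 mol; H: 8.195 / 1.008 = 8.13 mol; F: 22.065 / 19.00 = 1.161 mol
Ratios (÷ 1.161): C 5.000, H 7.001, F 1.000
Ratio ≈ 5:7:1, so the empirical formula is C5H7F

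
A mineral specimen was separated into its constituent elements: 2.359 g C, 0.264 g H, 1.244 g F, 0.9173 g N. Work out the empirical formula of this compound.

n(C) = 2.359/12.01 = 0.1964, n(H) = 0.264/1.008 = 0.2619, n(F) = 1.244/19.00 = 0.06547, n(N) = 0.9173/14.01 = 0.06547
Smallest is F at 0.06547 mol; normalising gives C 3.000, H 4.000, F 1.000, N 1.000
Ratio ≈ 3:4:1:1, so the empirical formula is C3H4FN

C3H4FN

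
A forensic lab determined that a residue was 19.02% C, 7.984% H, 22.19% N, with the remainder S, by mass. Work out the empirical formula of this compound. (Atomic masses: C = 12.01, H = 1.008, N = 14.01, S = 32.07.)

Assume 100 g: 19.02 g C, 7.984 g H, 22.19 g N, 50.806 g S.
Moles — C: 19.02 / 12.01 = 1.584 mol; H: 7.984 / 1.008 = 7.921 mol; N: 22.19 / 14.01 = 1.584 mol; S: 50.806 / 32.07 = 1.584 mol
Divide by the smallest (1.584 mol C): C 1.000, H 5.001, N 1.000, S 1.000
Ratio ≈ 1:5:1:1, so the empirical formula is CH5NS

CH5NS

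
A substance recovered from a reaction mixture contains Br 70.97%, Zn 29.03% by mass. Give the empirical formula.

Assume 100 g: 70.97 g Br, 29.03 g Zn.
n(Br) = 70.97/79.90 = 0.8882, n(Zn) = 29.03/65.38 = 0.444
Smallest is Zn at 0.444 mol; normalising gives Br 2.000, Zn 1.000
≈ 2:1 → Br2Zn

Br2Zn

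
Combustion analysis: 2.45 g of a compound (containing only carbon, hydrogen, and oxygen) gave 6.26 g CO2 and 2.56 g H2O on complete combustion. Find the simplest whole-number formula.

C5H10O

mol C = 6.26 / 44.01 = 0.1422; mass C = 0.1422 × 12.01 = 1.708 g
mol H = 2 × (2.56 / 18.02) = 0.2841; mass H = 0.2841 × 1.008 = 0.2864 g
mass O = 2.45 − (1.995) = 0.4553 g → mol O = 0.02846
Ratios (÷ 0.02846): C 4.999, H 9.985, O 1.000
≈ 5:10:1 → C5H10O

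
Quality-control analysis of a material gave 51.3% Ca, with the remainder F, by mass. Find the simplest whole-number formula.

CaF2

Assume 100 g: 51.3 g Ca, 48.7 g F.
Moles — Ca: 51.3 / 40.08 = 1.28 mol; F: 48.7 / 19.00 = 2.563 mol
Ratios (÷ 1.28): Ca 1.000, F 2.003
≈ 1:2 → CaF2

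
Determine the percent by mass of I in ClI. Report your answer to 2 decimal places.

Molar mass = 1(35.45) + 1(126.90) = 162.350 g/mol
Mass of I per mole = 1 × 126.90 = 126.900 g
% I = 126.900 / 162.350 × 100 = 78.16%

78.16%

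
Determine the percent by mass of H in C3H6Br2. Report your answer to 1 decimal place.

3.0%

Molar mass = 3(12.01) + 6(1.008) + 2(79.90) = 201.878 g/mol
Mass of H per mole = 6 × 1.008 = 6.048 g
% H = 6.048 / 201.878 × 100 = 3.0%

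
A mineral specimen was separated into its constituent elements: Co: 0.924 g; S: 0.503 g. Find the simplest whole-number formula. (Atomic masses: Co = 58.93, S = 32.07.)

CoS

Moles — Co: 0.924 / 58.93 = 0.01568 mol; S: 0.503 / 32.07 = 0.01568 mol
Smallest is Co at 0.01568 mol; normalising gives Co 1.000, S 1.000
→ CoS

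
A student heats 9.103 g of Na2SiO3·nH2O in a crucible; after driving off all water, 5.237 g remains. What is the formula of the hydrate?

Mass of water lost = 9.103 − 5.237 = 3.866 g → 3.866 / 18.02 = 0.2145 mol H2O
Molar mass of Na2SiO3 = 122.07 g/mol → mol Na2SiO3 = 5.237 / 122.07 = 0.0429
n = 0.2145 / 0.0429 = 5.00 ≈ 5 → Na2SiO3·5H2O

Na2SiO3·5H2O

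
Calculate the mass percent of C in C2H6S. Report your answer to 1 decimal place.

Molar mass = 2(12.01) + 6(1.008) + 1(32.07) = 62.138 g/mol
Mass of C per mole = 2 × 12.01 = 24.020 g
% C = 24.020 / 62.138 × 100 = 38.7%

38.7%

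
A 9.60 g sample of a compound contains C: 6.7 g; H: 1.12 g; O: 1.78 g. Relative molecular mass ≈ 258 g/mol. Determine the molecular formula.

C: 6.7 g ÷ 12.01 g/mol = 0.5579 mol
H: 1.12 g ÷ 1.008 g/mol = 1.111 mol
O: 1.78 g ÷ 16.00 g/mol = 0.1113 mol
Ratios (÷ 0.1113): C 5.015, H 9.988, O 1.000
Ratio ≈ 5:10:1, so the empirical formula is C5H10O
Empirical-formula mass = 86.13 g/mol
n = 258 / 86.13 = 3.00 ≈ 3
Molecular formula = (C5H10O)×3 = C15H30O3

C15H30O3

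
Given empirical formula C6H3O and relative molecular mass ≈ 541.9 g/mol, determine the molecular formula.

C36H18O6

Empirical-formula mass = 91.08 g/mol
n = 541.9 / 91.08 = 5.95 ≈ 6
Molecular formula = (C6H3O)6 = C36H18O6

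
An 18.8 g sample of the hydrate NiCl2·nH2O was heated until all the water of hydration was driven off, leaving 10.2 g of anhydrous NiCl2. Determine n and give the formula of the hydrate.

NiCl2·6H2O

Mass of water lost = 18.8 − 10.2 = 8.6 g → 8.6 / 18.02 = 0.4772 mol H2O
Molar mass of NiCl2 = 129.59 g/mol → mol NiCl2 = 10.2 / 129.59 = 0.07871
n = 0.4772 / 0.07871 = 6.06 ≈ 6 → NiCl2·6H2O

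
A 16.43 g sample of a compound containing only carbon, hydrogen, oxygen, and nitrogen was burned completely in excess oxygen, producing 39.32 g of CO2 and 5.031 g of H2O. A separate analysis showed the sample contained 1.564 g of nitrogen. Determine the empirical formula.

C8H5NO2

mol C = 39.32 / 44.01 = 0.8934; mass C = 0.8934 × 12.01 = 10.73 g
mol H = 2 × (5.031 / 18.02) = 0.5584; mass H = 0.5584 × 1.008 = 0.5628 g
mol N = 1.564 / 14.01 = 0.1116
mass O = 16.43 − (12.86) = 3.573 g → mol O = 0.2233
Ratios (÷ 0.1116): C 8.003, H 5.002, N 1.000, O 2.000
→ C8H5NO2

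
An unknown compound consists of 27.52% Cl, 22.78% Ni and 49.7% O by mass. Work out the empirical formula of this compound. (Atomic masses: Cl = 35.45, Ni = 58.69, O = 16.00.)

Cl2NiO8

Assume 100 g: 27.52 g Cl, 22.78 g Ni, 49.7 g O.
Cl: 27.52 g ÷ 35.45 g/mol = 0.7763 mol
Ni: 22.78 g ÷ 58.69 g/mol = 0.3881 mol
O: 49.7 g ÷ 16.00 g/mol = 3.106 mol
Smallest is Ni at 0.3881 mol; normalising gives Cl 2.000, Ni 1.000, O 8.003
Ratio ≈ 2:1:8, so the empirical formula is Cl2NiO8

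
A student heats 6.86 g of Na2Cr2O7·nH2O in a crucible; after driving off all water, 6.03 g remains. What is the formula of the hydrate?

Na2Cr2O7·2H2O

Mass of water lost = 6.86 − 6.03 = 0.83 g → 0.83 / 18.02 = 0.04606 mol H2O
Molar mass of Na2Cr2O7 = 261.98 g/mol → mol Na2Cr2O7 = 6.03 / 261.98 = 0.02302
n = 0.04606 / 0.02302 = 2.00 ≈ 2 → Na2Cr2O7·2H2O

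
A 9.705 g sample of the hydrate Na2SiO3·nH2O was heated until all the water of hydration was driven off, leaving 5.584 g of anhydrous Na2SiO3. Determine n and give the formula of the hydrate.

Mass of water lost = 9.705 − 5.584 = 4.121 g → 4.121 / 18.02 = 0.2287 mol H2O
Molar mass of Na2SiO3 = 122.07 g/mol → mol Na2SiO3 = 5.584 / 122.07 = 0.04574
n = 0.2287 / 0.04574 = 5.00 ≈ 5 → Na2SiO3·5H2O

Na2SiO3·5H2O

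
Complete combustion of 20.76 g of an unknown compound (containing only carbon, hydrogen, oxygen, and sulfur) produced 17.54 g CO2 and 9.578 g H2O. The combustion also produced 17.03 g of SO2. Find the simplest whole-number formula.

mol C = 17.54 / 44.01 = 0.3985; mass C = 0.3985 × 12.01 = 4.787 g
mol H = 2 × (9.578 / 18.02) = 1.063; mass H = 1.063 × 1.008 = 1.072 g
mol S = 17.03 / 64.07 = 0.2658; mass S = 8.524 g
mass O = 20.76 − (14.38) = 6.378 g → mol O = 0.3986
Smallest is S at 0.2658 mol; normalising gives C 1.499, H 3.999, O 1.500, S 1.000
Multiply by 2: C 3.00, H 8.00, O 3.00, S 2.00 → C3H8O3S2

C3H8O3S2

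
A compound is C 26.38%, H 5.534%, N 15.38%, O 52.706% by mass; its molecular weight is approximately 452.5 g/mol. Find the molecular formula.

C10H25N5O15

Assume 100 g: 26.38 g C, 5.534 g H, 15.38 g N, 52.706 g O.
Moles — C: 26.38 / 12.01 = 2.197 mol; H: 5.534 / 1.008 = 5.49 mol; N: 15.38 / 14.01 = 1.098 mol; O: 52.706 / 16.00 = 3.294 mol
Divide by the smallest (1.098 mol N): C 2.001, H 5.001, N 1.000, O 3.001
→ C2H5NO3
Empirical-formula mass = 91.07 g/mol
n = 452.5 / 91.07 = 4.97 ≈ 5
Molecular formula = (C2H5NO3)×5 = C10H25N5O15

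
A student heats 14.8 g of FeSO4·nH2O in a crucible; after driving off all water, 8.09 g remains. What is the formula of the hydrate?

FeSO4·7H2O

Mass of water lost = 14.8 − 8.09 = 6.71 g → 6.71 / 18.02 = 0.3724 mol H2O
Molar mass of FeSO4 = 151.92 g/mol → mol FeSO4 = 8.09 / 151.92 = 0.05325
n = 0.3724 / 0.05325 = 6.99 ≈ 7 → FeSO4·7H2O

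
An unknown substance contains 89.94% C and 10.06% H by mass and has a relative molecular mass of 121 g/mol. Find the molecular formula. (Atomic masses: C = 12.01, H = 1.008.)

Assume 100 g: 89.94 g C, 10.06 g H.
C: 89.94 g ÷ 12.01 g/mol = 7.489 mol
H: 10.06 g ÷ 1.008 g/mol = 9.98 mol
Smallest is C at 7.489 mol; normalising gives C 1.000, H 1.333
Multiply by 3: C 3.00, H 4.00 → C3H4
Empirical-formula mass = 40.06 g/mol
n = 121 / 40.06 = 3.02 ≈ 3
Molecular formula = (C3H4)×3 = C9H12

C9H12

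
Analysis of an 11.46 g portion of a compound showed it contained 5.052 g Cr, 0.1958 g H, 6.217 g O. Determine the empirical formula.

Cr: 5.052 g ÷ 52.00 g/mol = 0.09715 mol
H: 0.1958 g ÷ 1.008 g/mol = 0.1942 mol
O: 6.217 g ÷ 16.00 g/mol = 0.3886 mol
Smallest is Cr at 0.09715 mol; normalising gives Cr 1.000, H 1.999, O 3.999
→ CrH2O4

CrH2O4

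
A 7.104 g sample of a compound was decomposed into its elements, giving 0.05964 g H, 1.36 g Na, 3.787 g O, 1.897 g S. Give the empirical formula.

Moles — H: 0.05964 / 1.008 = 0.05917 mol; Na: 1.36 / 22.99 = 0.05916 mol; O: 3.787 / 16.00 = 0.2367 mol; S: 1.897 / 32.07 = 0.05915 mol
Smallest is S at 0.05915 mol; normalising gives H 1.000, Na 1.000, O 4.001, S 1.000
Ratio ≈ 1:1:4:1, so the empirical formula is HNaO4S

HNaO4S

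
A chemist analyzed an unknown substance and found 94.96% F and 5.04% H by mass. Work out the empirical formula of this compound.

Assume 100 g: 94.96 g F, 5.04 g H.
F: 94.96 g ÷ 19.00 g/mol = 4.998 mol
H: 5.04 g ÷ 1.008 g/mol = 5 mol
Smallest is F at 4.998 mol; normalising gives F 1.000, H 1.000
≈ 1:1 → FH

FH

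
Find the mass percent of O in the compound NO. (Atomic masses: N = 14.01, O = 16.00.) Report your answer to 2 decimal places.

53.32%

Molar mass = 1(14.01) + 1(16.00) = 30.010 g/mol
Mass of O per mole = 1 × 16.00 = 16.000 g
% O = 16.000 / 30.010 × 100 = 53.32%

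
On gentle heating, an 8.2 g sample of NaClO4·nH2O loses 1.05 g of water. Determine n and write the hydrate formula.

Mass of anhydrous NaClO4 = 8.2 − 1.05 = 7.15 g
mol H2O = 1.05 / 18.02 = 0.05827
Molar mass of NaClO4 = 122.44 g/mol → mol NaClO4 = 7.15 / 122.44 = 0.0584
n = 0.05827 / 0.0584 = 1.00 ≈ 1 → NaClO4·H2O

NaClO4·H2O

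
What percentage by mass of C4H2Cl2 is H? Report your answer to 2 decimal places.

Molar mass = 4(12.01) + 2(1.008) + 2(35.45) = 120.956 g/mol
Mass of H per mole = 2 × 1.008 = 2.016 g
% H = 2.016 / 120.956 × 100 = 1.67%

1.67%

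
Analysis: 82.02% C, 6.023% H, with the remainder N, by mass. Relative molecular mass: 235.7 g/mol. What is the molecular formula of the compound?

C16H14N2

Assume 100 g: 82.02 g C, 6.023 g H, 11.957 g N.
Moles — C: 82.02 / 12.01 = 6.829 mol; H: 6.023 / 1.008 = 5.975 mol; N: 11.957 / 14.01 = 0.8535 mol
Ratios (÷ 0.8535): C 8.002, H 7.001, N 1.000
→ C8H7N
Empirical-formula mass = 117.15 g/mol
n = 235.7 / 117.15 = 2.01 ≈ 2
Molecular formula = (C8H7N)×2 = C16H14N2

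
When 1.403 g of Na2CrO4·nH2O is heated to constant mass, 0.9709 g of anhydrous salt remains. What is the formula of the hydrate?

Mass of water lost = 1.403 − 0.9709 = 0.4321 g → 0.4321 / 18.02 = 0.02398 mol H2O
Molar mass of Na2CrO4 = 161.98 g/mol → mol Na2CrO4 = 0.9709 / 161.98 = 0.005994
n = 0.02398 / 0.005994 = 4.00 ≈ 4 → Na2CrO4·4H2O

Na2CrO4·4H2O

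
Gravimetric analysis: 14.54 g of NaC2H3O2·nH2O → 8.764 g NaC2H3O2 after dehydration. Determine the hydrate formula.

Mass of water lost = 14.54 − 8.764 = 5.776 g → 5.776 / 18.02 = 0.3205 mol H2O
Molar mass of NaC2H3O2 = 82.03 g/mol → mol NaC2H3O2 = 8.764 / 82.03 = 0.1068
n = 0.3205 / 0.1068 = 3.00 ≈ 3 → NaC2H3O2·3H2O

NaC2H3O2·3H2O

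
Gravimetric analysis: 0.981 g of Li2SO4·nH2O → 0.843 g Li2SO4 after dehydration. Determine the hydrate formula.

Li2SO4·H2O

Mass of water lost = 0.981 − 0.843 = 0.138 g → 0.138 / 18.02 = 0.007658 mol H2O
Molar mass of Li2SO4 = 109.95 g/mol → mol Li2SO4 = 0.843 / 109.95 = 0.007667
n = 0.007658 / 0.007667 = 1.00 ≈ 1 → Li2SO4·H2O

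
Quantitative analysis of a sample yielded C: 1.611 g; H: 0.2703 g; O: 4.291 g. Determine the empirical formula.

n(C) = 1.611/12.01 = 0.1341, n(H) = 0.2703/1.008 = 0.2682, n(O) = 4.291/16.00 = 0.2682
Smallest is C at 0.1341 mol; normalising gives C 1.000, H 1.999, O 1.999
Ratio ≈ 1:2:2, so the empirical formula is CH2O2

CH2O2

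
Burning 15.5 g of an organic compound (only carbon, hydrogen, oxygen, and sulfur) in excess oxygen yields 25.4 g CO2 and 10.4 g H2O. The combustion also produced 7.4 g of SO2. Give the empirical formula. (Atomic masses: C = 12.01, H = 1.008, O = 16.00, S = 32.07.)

C5H10O2S

mol C = 25.4 / 44.01 = 0.5771; mass C = 0.5771 × 12.01 = 6.931 g
mol H = 2 × (10.4 / 18.02) = 1.154; mass H = 1.154 × 1.008 = 1.164 g
mol S = 7.4 / 64.07 = 0.1155; mass S = 3.704 g
mass O = 15.5 − (11.80) = 3.701 g → mol O = 0.2313
Smallest is S at 0.1155 mol; normalising gives C 4.997, H 9.994, O 2.003, S 1.000
Ratio ≈ 5:10:2:1, so the empirical formula is C5H10O2S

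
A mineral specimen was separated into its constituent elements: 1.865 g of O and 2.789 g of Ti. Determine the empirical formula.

O2Ti

n(O) = 1.865/16.00 = 0.1166, n(Ti) = 2.789/47.87 = 0.05826
Smallest is Ti at 0.05826 mol; normalising gives O 2.001, Ti 1.000
≈ 2:1 → O2Ti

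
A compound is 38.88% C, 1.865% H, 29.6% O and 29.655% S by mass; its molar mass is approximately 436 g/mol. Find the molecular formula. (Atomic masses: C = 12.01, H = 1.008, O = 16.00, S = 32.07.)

Assume 100 g: 38.88 g C, 1.865 g H, 29.6 g O, 29.655 g S.
n(C) = 38.88/12.01 = 3.237, n(H) = 1.865/1.008 = 1.85, n(O) = 29.6/16.00 = 1.85, n(S) = 29.655/32.07 = 0.9247
Divide by the smallest (0.9247 mol S): C 3.501, H 2.001, O 2.001, S 1.000
×2: C 7.00, H 4.00, O 4.00, S 2.00 → C7H4O4S2
Empirical-formula mass = 216.24 g/mol
n = 436 / 216.24 = 2.02 ≈ 2
Molecular formula = (C7H4O4S2)×2 = C14H8O8S4

C14H8O8S4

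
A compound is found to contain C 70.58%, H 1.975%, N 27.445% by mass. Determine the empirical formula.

Assume 100 g: 70.58 g C, 1.975 g H, 27.445 g N.
C: 70.58 g ÷ 12.01 g/mol = 5.877 mol
H: 1.975 g ÷ 1.008 g/mol = 1.959 mol
N: 27.445 g ÷ 14.01 g/mol = 1.959 mol
Divide by the smallest (1.959 mol N): C 3.000, H 1.000, N 1.000
→ C3HN

C3HN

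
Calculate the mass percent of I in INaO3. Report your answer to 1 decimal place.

64.1%

Molar mass = 1(126.90) + 1(22.99) + 3(16.00) = 197.890 g/mol
Mass of I per mole = 1 × 126.90 = 126.900 g
% I = 126.900 / 197.890 × 100 = 64.1%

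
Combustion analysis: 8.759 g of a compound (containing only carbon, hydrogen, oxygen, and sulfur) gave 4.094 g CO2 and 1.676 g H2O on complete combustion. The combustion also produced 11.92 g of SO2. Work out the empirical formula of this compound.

mol C = 4.094 / 44.01 = 0.09302; mass C = 0.09302 × 12.01 = 1.117 g
mol H = 2 × (1.676 / 18.02) = 0.1860; mass H = 0.1860 × 1.008 = 0.1875 g
mol S = 11.92 / 64.07 = 0.1860; mass S = 5.967 g
mass O = 8.759 − (7.271) = 1.488 g → mol O = 0.09299
Divide by the smallest (0.09299 mol O): C 1.000, H 2.000, O 1.000, S 2.001
→ CH2OS2

CH2OS2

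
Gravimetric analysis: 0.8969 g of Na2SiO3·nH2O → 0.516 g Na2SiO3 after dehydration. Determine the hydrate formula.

Na2SiO3·5H2O

Mass of water lost = 0.8969 − 0.516 = 0.3809 g → 0.3809 / 18.02 = 0.02114 mol H2O
Molar mass of Na2SiO3 = 122.07 g/mol → mol Na2SiO3 = 0.516 / 122.07 = 0.004227
n = 0.02114 / 0.004227 = 5.00 ≈ 5 → Na2SiO3·5H2O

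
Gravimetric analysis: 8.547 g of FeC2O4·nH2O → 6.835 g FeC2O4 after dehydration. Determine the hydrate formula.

Mass of water lost = 8.547 − 6.835 = 1.712 g → 1.712 / 18.02 = 0.09501 mol H2O
Molar mass of FeC2O4 = 143.87 g/mol → mol FeC2O4 = 6.835 / 143.87 = 0.04751
n = 0.09501 / 0.04751 = 2.00 ≈ 2 → FeC2O4·2H2O

FeC2O4·2H2O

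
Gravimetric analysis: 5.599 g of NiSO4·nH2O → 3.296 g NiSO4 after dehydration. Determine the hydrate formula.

NiSO4·6H2O

Mass of water lost = 5.599 − 3.296 = 2.303 g → 2.303 / 18.02 = 0.1278 mol H2O
Molar mass of NiSO4 = 154.76 g/mol → mol NiSO4 = 3.296 / 154.76 = 0.0213
n = 0.1278 / 0.0213 = 6.00 ≈ 6 → NiSO4·6H2O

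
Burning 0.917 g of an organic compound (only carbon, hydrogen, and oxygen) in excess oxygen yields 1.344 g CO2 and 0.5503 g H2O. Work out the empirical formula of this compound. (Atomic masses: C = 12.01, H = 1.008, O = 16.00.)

CH2O

mol C = 1.344 / 44.01 = 0.03054; mass C = 0.03054 × 12.01 = 0.3668 g
mol H = 2 × (0.5503 / 18.02) = 0.06108; mass H = 0.06108 × 1.008 = 0.06157 g
mass O = 0.917 − (0.4283) = 0.4887 g → mol O = 0.03054
Divide by the smallest (0.03054 mol C): C 1.000, H 2.000, O 1.000
≈ 1:2:1 → CH2O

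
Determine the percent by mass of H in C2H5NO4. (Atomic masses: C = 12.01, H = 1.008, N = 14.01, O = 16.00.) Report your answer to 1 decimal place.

Molar mass = 2(12.01) + 5(1.008) + 1(14.01) + 4(16.00) = 107.070 g/mol
Mass of H per mole = 5 × 1.008 = 5.040 g
% H = 5.040 / 107.070 × 100 = 4.7%

4.7%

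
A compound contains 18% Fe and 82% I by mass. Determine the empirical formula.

FeI2

Assume 100 g: 18 g Fe, 82 g I.
n(Fe) = 18/55.85 = 0.3223, n(I) = 82/126.90 = 0.6462
Ratios (÷ 0.3223): Fe 1.000, I 2.005
→ FeI2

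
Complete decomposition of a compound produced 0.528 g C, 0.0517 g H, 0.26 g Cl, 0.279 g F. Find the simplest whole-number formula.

n(C) = 0.528/12.01 = 0.04396, n(H) = 0.0517/1.008 = 0.05129, n(Cl) = 0.26/35.45 = 0.007334, n(F) = 0.279/19.00 = 0.01468
Smallest is Cl at 0.007334 mol; normalising gives C 5.994, H 6.993, Cl 1.000, F 2.002
≈ 6:7:1:2 → C6H7ClF2

C6H7ClF2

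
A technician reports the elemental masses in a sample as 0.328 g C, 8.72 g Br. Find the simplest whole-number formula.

CBr4

n(C) = 0.328/12.01 = 0.02731, n(Br) = 8.72/79.90 = 0.1091
Smallest is C at 0.02731 mol; normalising gives C 1.000, Br 3.996
≈ 1:4 → CBr4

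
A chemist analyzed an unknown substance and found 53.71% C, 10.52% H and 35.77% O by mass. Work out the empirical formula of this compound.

Assume 100 g: 53.71 g C, 10.52 g H, 35.77 g O.
Moles — C: 53.71 / 12.01 = 4.472 mol; H: 10.52 / 1.008 = 10.44 mol; O: 35.77 / 16.00 = 2.236 mol
Ratios (÷ 2.236): C 2.000, H 4.668, O 1.000
Multiply by 3: C 6.00, H 14.00, O 3.00 → C6H14O3

C6H14O3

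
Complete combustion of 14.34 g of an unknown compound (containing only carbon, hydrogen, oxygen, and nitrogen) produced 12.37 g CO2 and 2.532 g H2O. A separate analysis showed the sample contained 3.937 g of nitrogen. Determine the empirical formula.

mol C = 12.37 / 44.01 = 0.2811; mass C = 0.2811 × 12.01 = 3.376 g
mol H = 2 × (2.532 / 18.02) = 0.2810; mass H = 0.2810 × 1.008 = 0.2833 g
mol N = 3.937 / 14.01 = 0.2810
mass O = 14.34 − (7.596) = 6.744 g → mol O = 0.4215
Smallest is N at 0.281 mol; normalising gives C 1.000, H 1.000, N 1.000, O 1.500
×2: C 2.00, H 2.00, N 2.00, O 3.00 → C2H2N2O3

C2H2N2O3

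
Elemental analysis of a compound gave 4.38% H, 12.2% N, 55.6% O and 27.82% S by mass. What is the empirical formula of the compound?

H5NO4S

Assume 100 g: 4.38 g H, 12.2 g N, 55.6 g O, 27.82 g S.
H: 4.38 g ÷ 1.008 g/mol = 4.345 mol
N: 12.2 g ÷ 14.01 g/mol = 0.8708 mol
O: 55.6 g ÷ 16.00 g/mol = 3.475 mol
S: 27.82 g ÷ 32.07 g/mol = 0.8675 mol
Divide by the smallest (0.8675 mol S): H 5.009, N 1.004, O 4.006, S 1.000
→ H5NO4S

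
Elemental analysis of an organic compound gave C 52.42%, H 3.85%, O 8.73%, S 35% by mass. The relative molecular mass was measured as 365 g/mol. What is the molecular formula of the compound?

C16H14O2S4

Assume 100 g: 52.42 g C, 3.85 g H, 8.73 g O, 35 g S.
n(C) = 52.42/12.01 = 4.365, n(H) = 3.85/1.008 = 3.819, n(O) = 8.73/16.00 = 0.5456, n(S) = 35/32.07 = 1.091
Divide by the smallest (0.5456 mol O): C 7.999, H 7.000, O 1.000, S 2.000
Ratio ≈ 8:7:1:2, so the empirical formula is C8H7OS2
Empirical-formula mass = 183.28 g/mol
n = 365 / 183.28 = 1.99 ≈ 2
Molecular formula = (C8H7OS2)×2 = C16H14O2S4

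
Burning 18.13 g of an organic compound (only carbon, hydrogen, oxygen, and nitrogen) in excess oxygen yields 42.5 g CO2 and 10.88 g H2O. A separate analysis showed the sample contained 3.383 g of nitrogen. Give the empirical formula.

mol C = 42.5 / 44.01 = 0.9657; mass C = 0.9657 × 12.01 = 11.60 g
mol H = 2 × (10.88 / 18.02) = 1.208; mass H = 1.208 × 1.008 = 1.217 g
mol N = 3.383 / 14.01 = 0.2415
mass O = 18.13 − (16.20) = 1.932 g → mol O = 0.1207
Divide by the smallest (0.1207 mol O): C 7.998, H 10.001, N 2.000, O 1.000
≈ 8:10:2:1 → C8H10N2O

C8H10N2O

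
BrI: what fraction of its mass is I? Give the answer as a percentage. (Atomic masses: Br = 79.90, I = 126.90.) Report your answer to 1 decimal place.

61.4%

Molar mass = 1(79.90) + 1(126.90) = 206.800 g/mol
Mass of I per mole = 1 × 126.90 = 126.900 g
% I = 126.900 / 206.800 × 100 = 61.4%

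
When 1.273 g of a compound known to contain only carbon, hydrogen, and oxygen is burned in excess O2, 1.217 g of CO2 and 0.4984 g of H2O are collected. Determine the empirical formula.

mol C = 1.217 / 44.01 = 0.02765; mass C = 0.02765 × 12.01 = 0.3321 g
mol H = 2 × (0.4984 / 18.02) = 0.05532; mass H = 0.05532 × 1.008 = 0.05576 g
mass O = 1.273 − (0.3879) = 0.8851 g → mol O = 0.05532
Smallest is C at 0.02765 mol; normalising gives C 1.000, H 2.000, O 2.001
Ratio ≈ 1:2:2, so the empirical formula is CH2O2

CH2O2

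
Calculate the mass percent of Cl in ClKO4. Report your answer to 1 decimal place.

Molar mass = 1(35.45) + 1(39.10) + 4(16.00) = 138.550 g/mol
Mass of Cl per mole = 1 × 35.45 = 35.450 g
% Cl = 35.450 / 138.550 × 100 = 25.6%

25.6%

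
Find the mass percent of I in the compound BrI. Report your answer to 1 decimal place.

61.4%

Molar mass = 1(79.90) + 1(126.90) = 206.800 g/mol
Mass of I per mole = 1 × 126.90 = 126.900 g
% I = 126.900 / 206.800 × 100 = 61.4%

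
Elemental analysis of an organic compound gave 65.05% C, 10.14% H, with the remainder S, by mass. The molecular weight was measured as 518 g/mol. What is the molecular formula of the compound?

C28H52S4

Assume 100 g: 65.05 g C, 10.14 g H, 24.81 g S.
Moles — C: 65.05 / 12.01 = 5.416 mol; H: 10.14 / 1.008 = 10.06 mol; S: 24.81 / 32.07 = 0.7736 mol
Ratios (÷ 0.7736): C 7.001, H 13.003, S 1.000
→ C7H13S
Empirical-formula mass = 129.24 g/mol
n = 518 / 129.24 = 4.01 ≈ 4
Molecular formula = (C7H13S)×4 = C28H52S4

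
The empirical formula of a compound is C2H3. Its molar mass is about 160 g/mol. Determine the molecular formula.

Empirical-formula mass = 27.04 g/mol
n = 160 / 27.04 = 5.92 ≈ 6
Molecular formula = (C2H3)6 = C12H18

C12H18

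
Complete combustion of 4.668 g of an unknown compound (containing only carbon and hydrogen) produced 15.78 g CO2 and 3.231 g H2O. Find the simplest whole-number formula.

CH

mol C = 15.78 / 44.01 = 0.3586; mass C = 0.3586 × 12.01 = 4.306 g
mol H = 2 × (3.231 / 18.02) = 0.3586; mass H = 0.3586 × 1.008 = 0.3615 g
Ratios (÷ 0.3586): C 1.000, H 1.000
→ CH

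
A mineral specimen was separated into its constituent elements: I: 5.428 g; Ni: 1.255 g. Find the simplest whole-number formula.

I2Ni

I: 5.428 g ÷ 126.90 g/mol = 0.04277 mol
Ni: 1.255 g ÷ 58.69 g/mol = 0.02138 mol
Divide by the smallest (0.02138 mol Ni): I 2.000, Ni 1.000
Ratio ≈ 2:1, so the empirical formula is I2Ni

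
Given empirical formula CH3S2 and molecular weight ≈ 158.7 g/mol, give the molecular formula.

Empirical-formula mass = 79.17 g/mol
n = 158.7 / 79.17 = 2.00 ≈ 2
Molecular formula = (CH3S2)2 = C2H6S4

C2H6S4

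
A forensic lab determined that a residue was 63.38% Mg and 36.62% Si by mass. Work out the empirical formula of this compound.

Mg2Si

Assume 100 g: 63.38 g Mg, 36.62 g Si.
Mg: 63.38 g ÷ 24.31 g/mol = 2.607 mol
Si: 36.62 g ÷ 28.09 g/mol = 1.304 mol
Divide by the smallest (1.304 mol Si): Mg 2.000, Si 1.000
Ratio ≈ 2:1, so the empirical formula is Mg2Si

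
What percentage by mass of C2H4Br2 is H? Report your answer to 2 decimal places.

2.15%

Molar mass = 2(12.01) + 4(1.008) + 2(79.90) = 187.852 g/mol
Mass of H per mole = 4 × 1.008 = 4.032 g
% H = 4.032 / 187.852 × 100 = 2.15%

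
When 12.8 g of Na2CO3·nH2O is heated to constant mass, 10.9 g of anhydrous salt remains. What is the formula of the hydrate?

Na2CO3·H2O

Mass of water lost = 12.8 − 10.9 = 1.9 g → 1.9 / 18.02 = 0.1054 mol H2O
Molar mass of Na2CO3 = 105.99 g/mol → mol Na2CO3 = 10.9 / 105.99 = 0.1028
n = 0.1054 / 0.1028 = 1.03 ≈ 1 → Na2CO3·H2O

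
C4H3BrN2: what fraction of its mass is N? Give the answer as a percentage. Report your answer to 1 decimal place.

Molar mass = 4(12.01) + 3(1.008) + 1(79.90) + 2(14.01) = 158.984 g/mol
Mass of N per mole = 2 × 14.01 = 28.020 g
% N = 28.020 / 158.984 × 100 = 17.6%

17.6%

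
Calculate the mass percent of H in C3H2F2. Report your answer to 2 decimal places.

2.65%

Molar mass = 3(12.01) + 2(1.008) + 2(19.00) = 76.046 g/mol
Mass of H per mole = 2 × 1.008 = 2.016 g
% H = 2.016 / 76.046 × 100 = 2.65%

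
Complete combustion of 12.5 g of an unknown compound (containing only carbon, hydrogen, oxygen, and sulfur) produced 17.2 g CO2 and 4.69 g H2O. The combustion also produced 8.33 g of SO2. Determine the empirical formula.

mol C = 17.2 / 44.01 = 0.3908; mass C = 0.3908 × 12.01 = 4.694 g
mol H = 2 × (4.69 / 18.02) = 0.5205; mass H = 0.5205 × 1.008 = 0.5247 g
mol S = 8.33 / 64.07 = 0.1300; mass S = 4.170 g
mass O = 12.5 − (9.388) = 3.112 g → mol O = 0.1945
Ratios (÷ 0.13): C 3.006, H 4.004, O 1.496, S 1.000
×2: C 6.01, H 8.01, O 2.99, S 2.00 → C6H8O3S2

C6H8O3S2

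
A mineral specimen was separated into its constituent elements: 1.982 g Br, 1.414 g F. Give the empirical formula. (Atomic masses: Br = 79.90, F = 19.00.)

BrF3

n(Br) = 1.982/79.90 = 0.02481, n(F) = 1.414/19.00 = 0.07442
Smallest is Br at 0.02481 mol; normalising gives Br 1.000, F 3.000
→ BrF3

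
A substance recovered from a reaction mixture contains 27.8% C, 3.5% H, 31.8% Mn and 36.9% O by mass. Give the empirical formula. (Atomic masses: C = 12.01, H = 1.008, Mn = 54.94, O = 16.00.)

C4H6MnO4

Assume 100 g: 27.8 g C, 3.5 g H, 31.8 g Mn, 36.9 g O.
n(C) = 27.8/12.01 = 2.315, n(H) = 3.5/1.008 = 3.472, n(Mn) = 31.8/54.94 = 0.5788, n(O) = 36.9/16.00 = 2.306
Divide by the smallest (0.5788 mol Mn): C 3.999, H 5.999, Mn 1.000, O 3.984
Ratio ≈ 4:6:1:4, so the empirical formula is C4H6MnO4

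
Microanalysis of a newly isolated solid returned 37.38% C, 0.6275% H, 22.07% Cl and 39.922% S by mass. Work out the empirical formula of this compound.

C5HClS2

Assume 100 g: 37.38 g C, 0.6275 g H, 22.07 g Cl, 39.922 g S.
n(C) = 37.38/12.01 = 3.112, n(H) = 0.6275/1.008 = 0.6225, n(Cl) = 22.07/35.45 = 0.6226, n(S) = 39.922/32.07 = 1.245
Ratios (÷ 0.6225): C 5.000, H 1.000, Cl 1.000, S 2.000
≈ 5:1:1:2 → C5HClS2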